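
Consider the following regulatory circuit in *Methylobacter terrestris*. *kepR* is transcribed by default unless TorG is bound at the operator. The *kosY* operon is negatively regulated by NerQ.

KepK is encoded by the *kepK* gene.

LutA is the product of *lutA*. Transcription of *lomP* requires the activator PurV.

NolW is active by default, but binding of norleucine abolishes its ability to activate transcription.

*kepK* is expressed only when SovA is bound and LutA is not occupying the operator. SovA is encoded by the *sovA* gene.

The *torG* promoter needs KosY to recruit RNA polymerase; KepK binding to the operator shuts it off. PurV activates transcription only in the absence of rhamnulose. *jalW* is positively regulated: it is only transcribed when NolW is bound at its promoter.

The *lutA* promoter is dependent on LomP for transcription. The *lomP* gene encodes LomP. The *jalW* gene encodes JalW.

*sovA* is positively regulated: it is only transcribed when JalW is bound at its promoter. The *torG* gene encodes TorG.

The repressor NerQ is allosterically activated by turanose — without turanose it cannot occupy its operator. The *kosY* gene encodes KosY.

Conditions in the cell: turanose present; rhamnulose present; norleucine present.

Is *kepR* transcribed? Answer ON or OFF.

Rhamnulose is present, so PurV is inactive.
Required activator PurV is absent, so *lomP* is not transcribed.
So LomP is not produced.
Required activator LomP is absent, so *lutA* is not transcribed.
So LutA is not produced.
Norleucine is present, so NolW is inactive.
Required activator NolW is absent, so *jalW* is not transcribed.
So JalW is not produced.
Required activator JalW is absent, so *sovA* is not transcribed.
So SovA is not produced.
Required activator SovA is absent, so *kepK* is not transcribed.
So KepK is not produced.
Turanose is present, so NerQ is active.
With repressor NerQ bound, *kosY* is not transcribed.
So KosY is not produced.
Required activator KosY is absent, so *torG* is not transcribed.
So TorG is not produced.
With no repressor bound, *kepR* is transcribed.

ON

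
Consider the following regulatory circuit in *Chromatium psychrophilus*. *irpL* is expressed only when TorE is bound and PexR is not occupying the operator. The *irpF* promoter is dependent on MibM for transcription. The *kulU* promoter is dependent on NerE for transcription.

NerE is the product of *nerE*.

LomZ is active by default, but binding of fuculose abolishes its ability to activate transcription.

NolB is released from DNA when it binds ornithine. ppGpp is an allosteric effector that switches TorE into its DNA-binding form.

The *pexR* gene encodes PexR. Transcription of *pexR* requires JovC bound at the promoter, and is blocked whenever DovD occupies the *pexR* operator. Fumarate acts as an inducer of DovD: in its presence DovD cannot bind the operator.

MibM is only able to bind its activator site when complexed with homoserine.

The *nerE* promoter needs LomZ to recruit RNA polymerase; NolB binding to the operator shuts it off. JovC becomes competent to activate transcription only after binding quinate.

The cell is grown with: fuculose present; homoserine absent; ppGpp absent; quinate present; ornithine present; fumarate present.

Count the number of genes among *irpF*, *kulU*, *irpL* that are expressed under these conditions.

0

Homoserine is absent, so MibM is inactive.
Required activator MibM is absent, so *irpF* is not transcribed.
→ *irpF* is OFF.
Ornithine is present, so NolB is inactive.
Fuculose is present, so LomZ is inactive.
Required activator LomZ is absent, so *nerE* is not transcribed.
So NerE is not produced.
Required activator NerE is absent, so *kulU* is not transcribed.
→ *kulU* is OFF.
ppGpp is absent, so TorE is inactive.
Fumarate is present, so DovD is inactive.
Quinate is present, so JovC is active.
No repressor is bound and JovC is active, so *pexR* is transcribed.
So PexR is produced and active.
With repressor PexR bound, *irpL* is not transcribed.
→ *irpL* is OFF.
0 of the 3 genes are transcribed.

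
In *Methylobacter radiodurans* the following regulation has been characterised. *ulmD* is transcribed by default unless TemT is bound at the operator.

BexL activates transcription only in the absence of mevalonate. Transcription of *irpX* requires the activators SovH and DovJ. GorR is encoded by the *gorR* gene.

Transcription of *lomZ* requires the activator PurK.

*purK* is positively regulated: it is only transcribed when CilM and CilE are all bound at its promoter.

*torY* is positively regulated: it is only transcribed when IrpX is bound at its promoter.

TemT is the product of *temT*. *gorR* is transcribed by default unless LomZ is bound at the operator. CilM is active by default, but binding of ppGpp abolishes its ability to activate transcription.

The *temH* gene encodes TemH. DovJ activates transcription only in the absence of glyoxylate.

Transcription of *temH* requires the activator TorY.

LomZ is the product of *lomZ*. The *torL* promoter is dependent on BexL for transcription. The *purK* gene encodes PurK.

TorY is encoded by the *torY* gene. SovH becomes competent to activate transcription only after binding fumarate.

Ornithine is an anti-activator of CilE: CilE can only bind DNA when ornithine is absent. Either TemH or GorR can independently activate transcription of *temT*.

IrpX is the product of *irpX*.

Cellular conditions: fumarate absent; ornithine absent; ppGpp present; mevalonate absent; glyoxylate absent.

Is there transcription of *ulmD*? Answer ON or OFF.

Fumarate is absent, so SovH is inactive.
Glyoxylate is absent, so DovJ is active.
Required activator SovH is absent, so *irpX* is not transcribed.
So IrpX is not produced.
Required activator IrpX is absent, so *torY* is not transcribed.
So TorY is not produced.
Required activator TorY is absent, so *temH* is not transcribed.
So TemH is not produced.
ppGpp is present, so CilM is inactive.
Ornithine is absent, so CilE is active.
Required activator CilM is absent, so *purK* is not transcribed.
So PurK is not produced.
Required activator PurK is absent, so *lomZ* is not transcribed.
So LomZ is not produced.
With no repressor bound, *gorR* is transcribed.
So GorR is produced and active.
Activator GorR is present, so *temT* is transcribed.
So TemT is produced and active.
With repressor TemT bound, *ulmD* is not transcribed.

OFF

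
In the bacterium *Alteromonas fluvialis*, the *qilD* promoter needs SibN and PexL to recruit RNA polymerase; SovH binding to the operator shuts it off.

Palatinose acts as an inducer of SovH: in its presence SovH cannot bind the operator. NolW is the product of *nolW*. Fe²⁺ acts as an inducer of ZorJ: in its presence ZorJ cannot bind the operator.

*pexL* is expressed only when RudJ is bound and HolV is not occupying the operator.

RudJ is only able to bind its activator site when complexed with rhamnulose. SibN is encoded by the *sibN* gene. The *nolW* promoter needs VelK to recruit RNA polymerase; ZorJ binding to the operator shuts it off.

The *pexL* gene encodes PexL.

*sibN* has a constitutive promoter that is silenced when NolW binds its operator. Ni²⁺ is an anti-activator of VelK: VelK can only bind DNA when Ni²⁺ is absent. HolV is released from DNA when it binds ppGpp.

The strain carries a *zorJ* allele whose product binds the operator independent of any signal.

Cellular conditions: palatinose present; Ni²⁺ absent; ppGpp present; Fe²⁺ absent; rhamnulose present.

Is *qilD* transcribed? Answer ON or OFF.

ON

ZorJ is constitutively active in this strain.
Ni²⁺ is absent, so VelK is active.
With repressor ZorJ bound, *nolW* is not transcribed.
So NolW is not produced.
With no repressor bound, *sibN* is transcribed.
So SibN is produced and active.
ppGpp is present, so HolV is inactive.
Rhamnulose is present, so RudJ is active.
No repressor is bound and RudJ is active, so *pexL* is transcribed.
So PexL is produced and active.
Palatinose is present, so SovH is inactive.
No repressor is bound and SibN and PexL are active, so *qilD* is transcribed.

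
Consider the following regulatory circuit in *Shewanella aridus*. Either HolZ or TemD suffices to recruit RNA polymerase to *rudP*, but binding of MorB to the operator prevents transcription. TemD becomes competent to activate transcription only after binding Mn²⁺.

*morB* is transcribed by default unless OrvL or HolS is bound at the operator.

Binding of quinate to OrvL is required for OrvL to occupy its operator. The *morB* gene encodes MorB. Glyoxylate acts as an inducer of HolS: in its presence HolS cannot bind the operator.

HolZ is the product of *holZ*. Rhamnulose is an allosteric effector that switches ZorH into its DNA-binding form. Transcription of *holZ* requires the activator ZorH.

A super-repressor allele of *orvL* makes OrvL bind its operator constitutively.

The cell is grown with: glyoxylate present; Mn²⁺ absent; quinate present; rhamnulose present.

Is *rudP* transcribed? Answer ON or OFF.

ON

Rhamnulose is present, so ZorH is active.
No repressor is bound and ZorH is active, so *holZ* is transcribed.
So HolZ is produced and active.
OrvL is constitutively active in this strain.
Glyoxylate is present, so HolS is inactive.
With repressor OrvL bound, *morB* is not transcribed.
So MorB is not produced.
Mn²⁺ is absent, so TemD is inactive.
Activator HolZ is present, so *rudP* is transcribed.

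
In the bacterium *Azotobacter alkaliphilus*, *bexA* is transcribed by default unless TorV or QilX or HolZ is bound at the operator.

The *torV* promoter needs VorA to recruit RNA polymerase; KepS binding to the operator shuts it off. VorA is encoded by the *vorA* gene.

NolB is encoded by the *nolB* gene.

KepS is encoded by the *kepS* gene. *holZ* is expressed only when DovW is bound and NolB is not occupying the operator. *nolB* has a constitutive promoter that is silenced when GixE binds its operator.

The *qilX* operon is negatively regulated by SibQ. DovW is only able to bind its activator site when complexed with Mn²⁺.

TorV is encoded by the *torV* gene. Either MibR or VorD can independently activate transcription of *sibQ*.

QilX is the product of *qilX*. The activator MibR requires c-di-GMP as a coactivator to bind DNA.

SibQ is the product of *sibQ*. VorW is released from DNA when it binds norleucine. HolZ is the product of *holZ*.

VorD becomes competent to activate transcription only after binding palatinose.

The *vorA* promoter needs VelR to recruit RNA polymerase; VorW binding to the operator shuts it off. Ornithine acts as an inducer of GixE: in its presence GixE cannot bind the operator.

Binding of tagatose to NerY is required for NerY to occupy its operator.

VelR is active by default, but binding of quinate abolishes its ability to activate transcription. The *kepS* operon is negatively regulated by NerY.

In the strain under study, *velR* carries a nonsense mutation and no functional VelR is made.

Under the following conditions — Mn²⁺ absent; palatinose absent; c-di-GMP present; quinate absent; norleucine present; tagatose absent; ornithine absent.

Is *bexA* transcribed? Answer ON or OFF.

Tagatose is absent, so NerY is inactive.
With no repressor bound, *kepS* is transcribed.
So KepS is produced and active.
VelR is non-functional in this strain, so it has no effect.
Norleucine is present, so VorW is inactive.
Required activator VelR is absent, so *vorA* is not transcribed.
So VorA is not produced.
With repressor KepS bound, *torV* is not transcribed.
So TorV is not produced.
c-di-GMP is present, so MibR is active.
Palatinose is absent, so VorD is inactive.
Activator MibR is present, so *sibQ* is transcribed.
So SibQ is produced and active.
With repressor SibQ bound, *qilX* is not transcribed.
So QilX is not produced.
Mn²⁺ is absent, so DovW is inactive.
Ornithine is absent, so GixE is active.
With repressor GixE bound, *nolB* is not transcribed.
So NolB is not produced.
Required activator DovW is absent, so *holZ* is not transcribed.
So HolZ is not produced.
With no repressor bound, *bexA* is transcribed.

ON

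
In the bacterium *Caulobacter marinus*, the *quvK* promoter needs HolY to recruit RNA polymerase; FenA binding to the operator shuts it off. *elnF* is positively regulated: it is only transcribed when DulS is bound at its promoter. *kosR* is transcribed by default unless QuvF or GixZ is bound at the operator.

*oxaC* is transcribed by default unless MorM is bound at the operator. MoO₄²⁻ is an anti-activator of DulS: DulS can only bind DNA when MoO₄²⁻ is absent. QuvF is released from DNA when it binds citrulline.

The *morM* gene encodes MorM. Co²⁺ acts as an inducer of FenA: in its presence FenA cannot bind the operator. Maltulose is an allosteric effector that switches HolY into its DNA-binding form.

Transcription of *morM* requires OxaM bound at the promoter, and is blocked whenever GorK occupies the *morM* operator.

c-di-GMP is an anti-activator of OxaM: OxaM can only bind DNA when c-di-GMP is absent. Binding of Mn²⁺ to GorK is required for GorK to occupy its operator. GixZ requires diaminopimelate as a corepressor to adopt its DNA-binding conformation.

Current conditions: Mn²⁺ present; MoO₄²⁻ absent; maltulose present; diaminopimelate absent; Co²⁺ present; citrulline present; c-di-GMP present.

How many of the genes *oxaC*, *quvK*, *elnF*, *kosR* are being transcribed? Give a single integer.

4

Mn²⁺ is present, so GorK is active.
c-di-GMP is present, so OxaM is inactive.
With repressor GorK bound, *morM* is not transcribed.
So MorM is not produced.
With no repressor bound, *oxaC* is transcribed.
→ *oxaC* is ON.
Co²⁺ is present, so FenA is inactive.
Maltulose is present, so HolY is active.
No repressor is bound and HolY is active, so *quvK* is transcribed.
→ *quvK* is ON.
MoO₄²⁻ is absent, so DulS is active.
No repressor is bound and DulS is active, so *elnF* is transcribed.
→ *elnF* is ON.
Citrulline is present, so QuvF is inactive.
Diaminopimelate is absent, so GixZ is inactive.
With no repressor bound, *kosR* is transcribed.
→ *kosR* is ON.
4 of the 4 genes are transcribed.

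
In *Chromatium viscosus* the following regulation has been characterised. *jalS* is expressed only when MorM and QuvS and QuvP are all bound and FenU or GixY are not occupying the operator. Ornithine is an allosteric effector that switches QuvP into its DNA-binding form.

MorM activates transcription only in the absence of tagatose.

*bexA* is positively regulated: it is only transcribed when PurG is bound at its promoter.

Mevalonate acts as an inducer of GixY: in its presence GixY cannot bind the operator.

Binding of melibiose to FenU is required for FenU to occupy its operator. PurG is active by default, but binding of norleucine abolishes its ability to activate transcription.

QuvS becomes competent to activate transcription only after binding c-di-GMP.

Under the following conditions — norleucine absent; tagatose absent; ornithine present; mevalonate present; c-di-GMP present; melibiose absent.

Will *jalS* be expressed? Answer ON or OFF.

Melibiose is absent, so FenU is inactive.
Tagatose is absent, so MorM is active.
Mevalonate is present, so GixY is inactive.
c-di-GMP is present, so QuvS is active.
Ornithine is present, so QuvP is active.
No repressor is bound and MorM and QuvS and QuvP are active, so *jalS* is transcribed.

ON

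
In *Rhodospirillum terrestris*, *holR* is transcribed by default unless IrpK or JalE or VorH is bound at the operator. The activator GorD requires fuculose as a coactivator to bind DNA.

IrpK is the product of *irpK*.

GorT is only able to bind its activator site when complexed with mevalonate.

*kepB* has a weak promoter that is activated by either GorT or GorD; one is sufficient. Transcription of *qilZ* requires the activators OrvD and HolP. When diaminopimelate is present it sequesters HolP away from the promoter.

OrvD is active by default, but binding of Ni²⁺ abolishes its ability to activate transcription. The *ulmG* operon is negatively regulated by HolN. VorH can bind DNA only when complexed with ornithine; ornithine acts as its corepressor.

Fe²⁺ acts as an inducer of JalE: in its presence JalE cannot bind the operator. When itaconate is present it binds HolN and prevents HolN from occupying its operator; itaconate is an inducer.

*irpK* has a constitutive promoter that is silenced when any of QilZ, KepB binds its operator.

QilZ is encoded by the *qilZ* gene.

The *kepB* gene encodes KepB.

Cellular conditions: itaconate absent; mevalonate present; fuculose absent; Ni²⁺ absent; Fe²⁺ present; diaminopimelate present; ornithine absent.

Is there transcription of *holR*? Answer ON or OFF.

ON

Ni²⁺ is absent, so OrvD is active.
Diaminopimelate is present, so HolP is inactive.
Required activator HolP is absent, so *qilZ* is not transcribed.
So QilZ is not produced.
Mevalonate is present, so GorT is active.
Fuculose is absent, so GorD is inactive.
Activator GorT is present, so *kepB* is transcribed.
So KepB is produced and active.
With repressor KepB bound, *irpK* is not transcribed.
So IrpK is not produced.
Fe²⁺ is present, so JalE is inactive.
Ornithine is absent, so VorH is inactive.
With no repressor bound, *holR* is transcribed.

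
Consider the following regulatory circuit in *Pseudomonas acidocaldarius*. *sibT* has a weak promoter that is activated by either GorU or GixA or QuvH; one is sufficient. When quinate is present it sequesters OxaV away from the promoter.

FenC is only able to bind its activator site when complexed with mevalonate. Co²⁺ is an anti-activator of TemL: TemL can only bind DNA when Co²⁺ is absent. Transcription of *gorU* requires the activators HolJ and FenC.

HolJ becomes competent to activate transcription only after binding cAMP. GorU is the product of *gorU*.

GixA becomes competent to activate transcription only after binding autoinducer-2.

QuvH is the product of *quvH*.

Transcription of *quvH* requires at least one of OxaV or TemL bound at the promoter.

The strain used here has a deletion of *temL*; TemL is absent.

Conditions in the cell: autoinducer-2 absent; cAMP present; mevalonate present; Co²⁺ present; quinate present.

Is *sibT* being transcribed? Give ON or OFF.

ON

cAMP is present, so HolJ is active.
Mevalonate is present, so FenC is active.
No repressor is bound and HolJ and FenC are active, so *gorU* is transcribed.
So GorU is produced and active.
Autoinducer-2 is absent, so GixA is inactive.
Quinate is present, so OxaV is inactive.
TemL is non-functional in this strain, so it has no effect.
No activator is available at the *quvH* promoter, so *quvH* is not transcribed.
So QuvH is not produced.
Activator GorU is present, so *sibT* is transcribed.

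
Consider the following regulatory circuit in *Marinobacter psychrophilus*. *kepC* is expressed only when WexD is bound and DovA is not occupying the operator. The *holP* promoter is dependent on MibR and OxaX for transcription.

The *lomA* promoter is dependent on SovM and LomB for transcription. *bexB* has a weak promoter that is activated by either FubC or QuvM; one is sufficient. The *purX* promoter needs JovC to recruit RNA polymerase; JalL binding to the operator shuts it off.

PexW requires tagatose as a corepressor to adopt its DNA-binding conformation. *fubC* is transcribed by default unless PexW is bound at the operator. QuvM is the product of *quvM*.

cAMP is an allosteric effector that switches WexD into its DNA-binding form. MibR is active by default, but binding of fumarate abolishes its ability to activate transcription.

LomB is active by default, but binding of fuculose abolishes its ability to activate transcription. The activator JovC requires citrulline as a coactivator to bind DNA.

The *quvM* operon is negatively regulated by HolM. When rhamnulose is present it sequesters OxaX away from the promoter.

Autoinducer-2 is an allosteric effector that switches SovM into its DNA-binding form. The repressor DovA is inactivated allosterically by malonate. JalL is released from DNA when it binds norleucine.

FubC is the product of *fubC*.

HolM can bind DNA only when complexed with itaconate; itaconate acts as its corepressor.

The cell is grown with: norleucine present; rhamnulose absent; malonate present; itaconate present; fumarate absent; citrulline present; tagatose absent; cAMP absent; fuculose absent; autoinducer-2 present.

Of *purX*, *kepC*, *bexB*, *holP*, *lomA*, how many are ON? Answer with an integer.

4

Citrulline is present, so JovC is active.
Norleucine is present, so JalL is inactive.
No repressor is bound and JovC is active, so *purX* is transcribed.
→ *purX* is ON.
cAMP is absent, so WexD is inactive.
Malonate is present, so DovA is inactive.
Required activator WexD is absent, so *kepC* is not transcribed.
→ *kepC* is OFF.
Tagatose is absent, so PexW is inactive.
With no repressor bound, *fubC* is transcribed.
So FubC is produced and active.
Itaconate is present, so HolM is active.
With repressor HolM bound, *quvM* is not transcribed.
So QuvM is not produced.
Activator FubC is present, so *bexB* is transcribed.
→ *bexB* is ON.
Fumarate is absent, so MibR is active.
Rhamnulose is absent, so OxaX is active.
No repressor is bound and MibR and OxaX are active, so *holP* is transcribed.
→ *holP* is ON.
Autoinducer-2 is present, so SovM is active.
Fuculose is absent, so LomB is active.
No repressor is bound and SovM and LomB are active, so *lomA* is transcribed.
→ *lomA* is ON.
4 of the 5 genes are transcribed.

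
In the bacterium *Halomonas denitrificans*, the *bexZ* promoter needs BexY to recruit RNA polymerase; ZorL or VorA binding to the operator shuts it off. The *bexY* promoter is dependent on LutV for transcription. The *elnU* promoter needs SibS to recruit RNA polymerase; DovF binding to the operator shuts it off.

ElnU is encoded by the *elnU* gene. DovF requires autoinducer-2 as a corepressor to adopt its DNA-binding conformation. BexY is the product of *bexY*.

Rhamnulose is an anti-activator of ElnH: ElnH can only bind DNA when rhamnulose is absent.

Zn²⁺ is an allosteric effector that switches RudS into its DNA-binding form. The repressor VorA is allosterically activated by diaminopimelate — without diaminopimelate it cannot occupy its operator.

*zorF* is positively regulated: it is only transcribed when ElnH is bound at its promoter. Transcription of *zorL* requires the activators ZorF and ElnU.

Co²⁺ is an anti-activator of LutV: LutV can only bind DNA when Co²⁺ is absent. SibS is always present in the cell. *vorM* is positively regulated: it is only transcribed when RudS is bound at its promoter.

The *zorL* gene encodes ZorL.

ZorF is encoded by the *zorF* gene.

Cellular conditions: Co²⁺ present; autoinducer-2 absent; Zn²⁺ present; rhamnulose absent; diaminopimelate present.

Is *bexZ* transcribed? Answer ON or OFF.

Rhamnulose is absent, so ElnH is active.
No repressor is bound and ElnH is active, so *zorF* is transcribed.
So ZorF is produced and active.
Autoinducer-2 is absent, so DovF is inactive.
SibS is produced constitutively and is active.
No repressor is bound and SibS is active, so *elnU* is transcribed.
So ElnU is produced and active.
No repressor is bound and ZorF and ElnU are active, so *zorL* is transcribed.
So ZorL is produced and active.
Diaminopimelate is present, so VorA is active.
Co²⁺ is present, so LutV is inactive.
Required activator LutV is absent, so *bexY* is not transcribed.
So BexY is not produced.
With repressor ZorL bound, *bexZ* is not transcribed.

OFF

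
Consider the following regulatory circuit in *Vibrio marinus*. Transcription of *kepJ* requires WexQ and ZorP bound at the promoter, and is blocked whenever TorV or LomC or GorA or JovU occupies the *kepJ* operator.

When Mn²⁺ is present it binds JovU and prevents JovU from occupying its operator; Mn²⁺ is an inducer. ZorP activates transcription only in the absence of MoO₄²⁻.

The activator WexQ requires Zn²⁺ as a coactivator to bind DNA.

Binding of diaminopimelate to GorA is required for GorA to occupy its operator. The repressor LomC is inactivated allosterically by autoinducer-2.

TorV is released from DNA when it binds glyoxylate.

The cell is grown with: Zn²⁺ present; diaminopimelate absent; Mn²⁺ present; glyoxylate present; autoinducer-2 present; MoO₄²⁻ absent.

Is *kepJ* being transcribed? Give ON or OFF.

ON

Glyoxylate is present, so TorV is inactive.
Zn²⁺ is present, so WexQ is active.
Autoinducer-2 is present, so LomC is inactive.
Diaminopimelate is absent, so GorA is inactive.
MoO₄²⁻ is absent, so ZorP is active.
Mn²⁺ is present, so JovU is inactive.
No repressor is bound and WexQ and ZorP are active, so *kepJ* is transcribed.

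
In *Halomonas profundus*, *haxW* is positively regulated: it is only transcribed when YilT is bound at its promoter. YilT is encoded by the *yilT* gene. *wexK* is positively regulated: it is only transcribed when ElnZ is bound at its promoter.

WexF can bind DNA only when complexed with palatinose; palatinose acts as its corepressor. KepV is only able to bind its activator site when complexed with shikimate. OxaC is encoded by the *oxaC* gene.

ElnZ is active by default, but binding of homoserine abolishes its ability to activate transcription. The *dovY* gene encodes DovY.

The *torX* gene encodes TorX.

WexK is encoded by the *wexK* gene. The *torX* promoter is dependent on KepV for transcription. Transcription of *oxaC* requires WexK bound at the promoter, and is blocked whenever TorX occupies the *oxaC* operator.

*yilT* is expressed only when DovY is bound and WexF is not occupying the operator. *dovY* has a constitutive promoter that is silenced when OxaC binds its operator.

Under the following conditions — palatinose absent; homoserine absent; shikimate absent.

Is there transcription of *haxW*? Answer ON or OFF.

Shikimate is absent, so KepV is inactive.
Required activator KepV is absent, so *torX* is not transcribed.
So TorX is not produced.
Homoserine is absent, so ElnZ is active.
No repressor is bound and ElnZ is active, so *wexK* is transcribed.
So WexK is produced and active.
No repressor is bound and WexK is active, so *oxaC* is transcribed.
So OxaC is produced and active.
With repressor OxaC bound, *dovY* is not transcribed.
So DovY is not produced.
Palatinose is absent, so WexF is inactive.
Required activator DovY is absent, so *yilT* is not transcribed.
So YilT is not produced.
Required activator YilT is absent, so *haxW* is not transcribed.

OFF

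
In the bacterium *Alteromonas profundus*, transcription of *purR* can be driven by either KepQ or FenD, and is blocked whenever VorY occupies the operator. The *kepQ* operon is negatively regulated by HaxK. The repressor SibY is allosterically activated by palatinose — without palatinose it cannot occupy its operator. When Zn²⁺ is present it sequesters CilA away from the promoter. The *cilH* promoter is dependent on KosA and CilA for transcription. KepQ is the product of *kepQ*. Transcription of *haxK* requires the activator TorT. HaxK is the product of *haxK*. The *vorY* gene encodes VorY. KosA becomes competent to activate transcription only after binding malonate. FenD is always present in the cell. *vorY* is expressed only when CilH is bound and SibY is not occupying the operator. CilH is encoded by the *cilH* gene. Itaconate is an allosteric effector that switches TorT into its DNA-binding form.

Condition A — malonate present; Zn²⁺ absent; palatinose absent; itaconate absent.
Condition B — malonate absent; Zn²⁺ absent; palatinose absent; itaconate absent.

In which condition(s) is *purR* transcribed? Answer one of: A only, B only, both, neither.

Condition A:
Malonate is present, so KosA is active.
Zn²⁺ is absent, so CilA is active.
No repressor is bound and KosA and CilA are active, so *cilH* is transcribed.
So CilH is produced and active.
Palatinose is absent, so SibY is inactive.
No repressor is bound and CilH is active, so *vorY* is transcribed.
So VorY is produced and active.
Itaconate is absent, so TorT is inactive.
Required activator TorT is absent, so *haxK* is not transcribed.
So HaxK is not produced.
With no repressor bound, *kepQ* is transcribed.
So KepQ is produced and active.
FenD is produced constitutively and is active.
With repressor VorY bound, *purR* is not transcribed.
→ *purR* is OFF in A.
Condition B:
Malonate is absent, so KosA is inactive.
Zn²⁺ is absent, so CilA is active.
Required activator KosA is absent, so *cilH* is not transcribed.
So CilH is not produced.
Palatinose is absent, so SibY is inactive.
Required activator CilH is absent, so *vorY* is not transcribed.
So VorY is not produced.
Itaconate is absent, so TorT is inactive.
Required activator TorT is absent, so *haxK* is not transcribed.
So HaxK is not produced.
With no repressor bound, *kepQ* is transcribed.
So KepQ is produced and active.
FenD is produced constitutively and is active.
Activator KepQ is present, so *purR* is transcribed.
→ *purR* is ON in B.

B only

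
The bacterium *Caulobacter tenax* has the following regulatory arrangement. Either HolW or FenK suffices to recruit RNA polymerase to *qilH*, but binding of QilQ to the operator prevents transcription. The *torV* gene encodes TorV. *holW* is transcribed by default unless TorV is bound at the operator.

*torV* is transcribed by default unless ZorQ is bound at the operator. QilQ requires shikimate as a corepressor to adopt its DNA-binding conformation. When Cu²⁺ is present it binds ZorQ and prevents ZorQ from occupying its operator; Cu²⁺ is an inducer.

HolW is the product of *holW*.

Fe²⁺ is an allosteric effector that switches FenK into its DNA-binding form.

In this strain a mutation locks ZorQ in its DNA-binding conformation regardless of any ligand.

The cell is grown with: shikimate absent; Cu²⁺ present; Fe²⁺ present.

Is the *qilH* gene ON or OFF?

ZorQ is constitutively active in this strain.
With repressor ZorQ bound, *torV* is not transcribed.
So TorV is not produced.
With no repressor bound, *holW* is transcribed.
So HolW is produced and active.
Fe²⁺ is present, so FenK is active.
Shikimate is absent, so QilQ is inactive.
Activator HolW is present, so *qilH* is transcribed.

ON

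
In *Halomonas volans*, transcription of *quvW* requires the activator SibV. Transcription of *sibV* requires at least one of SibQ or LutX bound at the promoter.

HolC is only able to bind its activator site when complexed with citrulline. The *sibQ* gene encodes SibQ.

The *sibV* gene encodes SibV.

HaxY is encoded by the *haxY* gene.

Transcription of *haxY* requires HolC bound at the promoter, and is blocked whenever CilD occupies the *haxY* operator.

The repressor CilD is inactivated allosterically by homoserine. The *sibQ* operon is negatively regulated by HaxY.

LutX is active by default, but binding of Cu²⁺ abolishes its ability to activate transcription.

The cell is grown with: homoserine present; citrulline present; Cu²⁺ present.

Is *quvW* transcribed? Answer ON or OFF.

OFF

Citrulline is present, so HolC is active.
Homoserine is present, so CilD is inactive.
No repressor is bound and HolC is active, so *haxY* is transcribed.
So HaxY is produced and active.
With repressor HaxY bound, *sibQ* is not transcribed.
So SibQ is not produced.
Cu²⁺ is present, so LutX is inactive.
No activator is available at the *sibV* promoter, so *sibV* is not transcribed.
So SibV is not produced.
Required activator SibV is absent, so *quvW* is not transcribed.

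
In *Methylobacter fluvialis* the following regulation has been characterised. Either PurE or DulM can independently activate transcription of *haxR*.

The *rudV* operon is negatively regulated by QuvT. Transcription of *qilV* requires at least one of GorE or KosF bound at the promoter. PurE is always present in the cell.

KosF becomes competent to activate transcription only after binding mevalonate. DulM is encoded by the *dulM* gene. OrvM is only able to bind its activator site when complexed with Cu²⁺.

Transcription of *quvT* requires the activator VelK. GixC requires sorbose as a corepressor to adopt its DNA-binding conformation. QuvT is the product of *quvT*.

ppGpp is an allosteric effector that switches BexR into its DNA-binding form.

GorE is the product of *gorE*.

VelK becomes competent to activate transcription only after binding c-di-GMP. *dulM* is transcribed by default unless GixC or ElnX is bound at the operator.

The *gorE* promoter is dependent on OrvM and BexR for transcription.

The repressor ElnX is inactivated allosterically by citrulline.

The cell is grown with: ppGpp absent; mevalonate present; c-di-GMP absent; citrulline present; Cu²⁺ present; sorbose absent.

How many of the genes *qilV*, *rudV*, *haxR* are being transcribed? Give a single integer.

3

Cu²⁺ is present, so OrvM is active.
ppGpp is absent, so BexR is inactive.
Required activator BexR is absent, so *gorE* is not transcribed.
So GorE is not produced.
Mevalonate is present, so KosF is active.
Activator KosF is present, so *qilV* is transcribed.
→ *qilV* is ON.
c-di-GMP is absent, so VelK is inactive.
Required activator VelK is absent, so *quvT* is not transcribed.
So QuvT is not produced.
With no repressor bound, *rudV* is transcribed.
→ *rudV* is ON.
PurE is produced constitutively and is active.
Sorbose is absent, so GixC is inactive.
Citrulline is present, so ElnX is inactive.
With no repressor bound, *dulM* is transcribed.
So DulM is produced and active.
Activator PurE is present, so *haxR* is transcribed.
→ *haxR* is ON.
3 of the 3 genes are transcribed.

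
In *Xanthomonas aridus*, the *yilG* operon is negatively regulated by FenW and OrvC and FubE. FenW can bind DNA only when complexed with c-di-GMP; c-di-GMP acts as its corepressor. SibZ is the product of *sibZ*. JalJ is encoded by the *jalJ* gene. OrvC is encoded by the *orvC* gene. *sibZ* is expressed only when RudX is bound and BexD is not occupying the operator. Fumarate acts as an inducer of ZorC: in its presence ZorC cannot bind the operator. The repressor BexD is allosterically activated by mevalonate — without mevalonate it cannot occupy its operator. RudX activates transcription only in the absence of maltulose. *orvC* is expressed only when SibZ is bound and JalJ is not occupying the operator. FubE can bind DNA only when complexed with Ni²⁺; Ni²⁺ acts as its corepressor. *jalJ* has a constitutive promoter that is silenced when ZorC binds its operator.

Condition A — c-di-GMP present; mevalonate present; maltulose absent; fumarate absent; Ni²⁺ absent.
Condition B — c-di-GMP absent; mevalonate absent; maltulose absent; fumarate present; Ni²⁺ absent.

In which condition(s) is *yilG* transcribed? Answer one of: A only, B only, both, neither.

B only

Condition A:
c-di-GMP is present, so FenW is active.
Mevalonate is present, so BexD is active.
Maltulose is absent, so RudX is active.
With repressor BexD bound, *sibZ* is not transcribed.
So SibZ is not produced.
Fumarate is absent, so ZorC is active.
With repressor ZorC bound, *jalJ* is not transcribed.
So JalJ is not produced.
Required activator SibZ is absent, so *orvC* is not transcribed.
So OrvC is not produced.
Ni²⁺ is absent, so FubE is inactive.
With repressor FenW bound, *yilG* is not transcribed.
→ *yilG* is OFF in A.
Condition B:
c-di-GMP is absent, so FenW is inactive.
Mevalonate is absent, so BexD is inactive.
Maltulose is absent, so RudX is active.
No repressor is bound and RudX is active, so *sibZ* is transcribed.
So SibZ is produced and active.
Fumarate is present, so ZorC is inactive.
With no repressor bound, *jalJ* is transcribed.
So JalJ is produced and active.
With repressor JalJ bound, *orvC* is not transcribed.
So OrvC is not produced.
Ni²⁺ is absent, so FubE is inactive.
With no repressor bound, *yilG* is transcribed.
→ *yilG* is ON in B.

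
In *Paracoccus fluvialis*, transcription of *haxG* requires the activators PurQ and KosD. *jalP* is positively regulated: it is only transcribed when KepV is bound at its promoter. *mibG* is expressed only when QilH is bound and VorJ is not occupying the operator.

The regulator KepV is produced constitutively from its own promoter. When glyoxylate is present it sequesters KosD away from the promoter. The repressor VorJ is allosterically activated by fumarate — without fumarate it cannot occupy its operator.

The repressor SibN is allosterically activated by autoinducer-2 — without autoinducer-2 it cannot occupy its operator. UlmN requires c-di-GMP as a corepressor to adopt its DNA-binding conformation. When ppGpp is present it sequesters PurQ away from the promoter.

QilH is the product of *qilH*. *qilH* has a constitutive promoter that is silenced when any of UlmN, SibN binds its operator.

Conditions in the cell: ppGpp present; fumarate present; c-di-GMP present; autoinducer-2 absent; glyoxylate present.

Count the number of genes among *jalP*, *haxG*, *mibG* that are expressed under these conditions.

KepV is produced constitutively and is active.
No repressor is bound and KepV is active, so *jalP* is transcribed.
→ *jalP* is ON.
ppGpp is present, so PurQ is inactive.
Glyoxylate is present, so KosD is inactive.
Required activator PurQ is absent, so *haxG* is not transcribed.
→ *haxG* is OFF.
c-di-GMP is present, so UlmN is active.
Autoinducer-2 is absent, so SibN is inactive.
With repressor UlmN bound, *qilH* is not transcribed.
So QilH is not produced.
Fumarate is present, so VorJ is active.
With repressor VorJ bound, *mibG* is not transcribed.
→ *mibG* is OFF.
1 of the 3 genes is transcribed.

1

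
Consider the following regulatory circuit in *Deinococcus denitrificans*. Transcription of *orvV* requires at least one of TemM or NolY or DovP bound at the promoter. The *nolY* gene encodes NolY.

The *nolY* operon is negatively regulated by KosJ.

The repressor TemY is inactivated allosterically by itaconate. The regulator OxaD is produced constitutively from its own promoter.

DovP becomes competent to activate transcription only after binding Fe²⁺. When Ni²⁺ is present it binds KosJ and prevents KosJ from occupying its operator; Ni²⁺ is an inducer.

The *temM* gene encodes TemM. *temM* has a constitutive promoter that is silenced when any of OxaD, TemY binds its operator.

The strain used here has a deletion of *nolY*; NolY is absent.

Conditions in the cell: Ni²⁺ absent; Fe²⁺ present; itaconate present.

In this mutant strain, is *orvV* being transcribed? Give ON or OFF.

ON

OxaD is produced constitutively and is active.
Itaconate is present, so TemY is inactive.
With repressor OxaD bound, *temM* is not transcribed.
So TemM is not produced.
NolY is non-functional in this strain, so it has no effect.
Fe²⁺ is present, so DovP is active.
Activator DovP is present, so *orvV* is transcribed.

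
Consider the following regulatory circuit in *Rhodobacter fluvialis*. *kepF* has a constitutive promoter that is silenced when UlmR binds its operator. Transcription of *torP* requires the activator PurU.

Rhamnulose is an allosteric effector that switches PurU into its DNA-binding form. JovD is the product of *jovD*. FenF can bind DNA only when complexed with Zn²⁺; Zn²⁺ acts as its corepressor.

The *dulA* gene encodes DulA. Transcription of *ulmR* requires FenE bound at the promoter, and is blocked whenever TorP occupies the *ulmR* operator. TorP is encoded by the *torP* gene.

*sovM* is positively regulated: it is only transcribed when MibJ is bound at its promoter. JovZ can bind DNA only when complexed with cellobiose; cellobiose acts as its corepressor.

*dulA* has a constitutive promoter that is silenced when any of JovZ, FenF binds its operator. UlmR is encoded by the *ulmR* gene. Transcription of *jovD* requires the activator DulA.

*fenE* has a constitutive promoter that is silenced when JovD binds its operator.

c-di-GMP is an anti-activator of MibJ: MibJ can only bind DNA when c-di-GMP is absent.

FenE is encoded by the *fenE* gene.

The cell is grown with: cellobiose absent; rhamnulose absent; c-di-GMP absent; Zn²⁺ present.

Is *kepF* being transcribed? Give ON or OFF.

OFF

Cellobiose is absent, so JovZ is inactive.
Zn²⁺ is present, so FenF is active.
With repressor FenF bound, *dulA* is not transcribed.
So DulA is not produced.
Required activator DulA is absent, so *jovD* is not transcribed.
So JovD is not produced.
With no repressor bound, *fenE* is transcribed.
So FenE is produced and active.
Rhamnulose is absent, so PurU is inactive.
Required activator PurU is absent, so *torP* is not transcribed.
So TorP is not produced.
No repressor is bound and FenE is active, so *ulmR* is transcribed.
So UlmR is produced and active.
With repressor UlmR bound, *kepF* is not transcribed.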